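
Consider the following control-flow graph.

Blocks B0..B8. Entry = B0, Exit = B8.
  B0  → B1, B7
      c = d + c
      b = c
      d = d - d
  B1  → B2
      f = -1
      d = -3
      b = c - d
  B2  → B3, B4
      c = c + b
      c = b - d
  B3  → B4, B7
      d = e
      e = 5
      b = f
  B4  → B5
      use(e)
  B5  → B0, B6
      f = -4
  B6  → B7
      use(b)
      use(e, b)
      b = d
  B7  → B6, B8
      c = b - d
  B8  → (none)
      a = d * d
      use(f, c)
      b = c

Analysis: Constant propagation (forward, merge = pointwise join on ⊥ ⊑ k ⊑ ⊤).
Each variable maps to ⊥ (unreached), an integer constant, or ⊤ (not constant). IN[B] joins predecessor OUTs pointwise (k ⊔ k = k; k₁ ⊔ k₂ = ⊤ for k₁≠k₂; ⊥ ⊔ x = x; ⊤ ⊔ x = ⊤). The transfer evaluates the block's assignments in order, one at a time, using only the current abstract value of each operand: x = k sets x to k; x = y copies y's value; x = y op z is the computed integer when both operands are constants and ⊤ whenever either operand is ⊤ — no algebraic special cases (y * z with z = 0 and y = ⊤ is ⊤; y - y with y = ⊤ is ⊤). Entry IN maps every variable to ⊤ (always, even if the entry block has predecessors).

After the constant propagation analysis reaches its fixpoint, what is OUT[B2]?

Answer: {a: ⊤, b: ⊤, c: ⊤, d: -3, e: ⊤, f: -1}

Derivation:
Per-block solution:
  B0:  IN=(all ⊤)  OUT=(all ⊤)
  B1:  IN=(all ⊤)  OUT={d:-3, f:-1; rest ⊤}
  B2:  IN={d:-3, f:-1; rest ⊤}  OUT={d:-3, f:-1; rest ⊤}
  B3:  IN={d:-3, f:-1; rest ⊤}  OUT={b:-1, e:5, f:-1; rest ⊤}
  B4:  IN={f:-1; rest ⊤}  OUT={f:-1; rest ⊤}
  B5:  IN={f:-1; rest ⊤}  OUT={f:-4; rest ⊤}
  B6:  IN=(all ⊤)  OUT=(all ⊤)
  B7:  IN=(all ⊤)  OUT=(all ⊤)
  B8:  IN=(all ⊤)  OUT=(all ⊤)

Merge at B2: IN[B2] = OUT[B1] = {a: ⊤, b: ⊤, c: ⊤, d: -3, e: ⊤, f: -1}
Applying B2's transfer function to that IN value gives OUT[B2] (row B2 above).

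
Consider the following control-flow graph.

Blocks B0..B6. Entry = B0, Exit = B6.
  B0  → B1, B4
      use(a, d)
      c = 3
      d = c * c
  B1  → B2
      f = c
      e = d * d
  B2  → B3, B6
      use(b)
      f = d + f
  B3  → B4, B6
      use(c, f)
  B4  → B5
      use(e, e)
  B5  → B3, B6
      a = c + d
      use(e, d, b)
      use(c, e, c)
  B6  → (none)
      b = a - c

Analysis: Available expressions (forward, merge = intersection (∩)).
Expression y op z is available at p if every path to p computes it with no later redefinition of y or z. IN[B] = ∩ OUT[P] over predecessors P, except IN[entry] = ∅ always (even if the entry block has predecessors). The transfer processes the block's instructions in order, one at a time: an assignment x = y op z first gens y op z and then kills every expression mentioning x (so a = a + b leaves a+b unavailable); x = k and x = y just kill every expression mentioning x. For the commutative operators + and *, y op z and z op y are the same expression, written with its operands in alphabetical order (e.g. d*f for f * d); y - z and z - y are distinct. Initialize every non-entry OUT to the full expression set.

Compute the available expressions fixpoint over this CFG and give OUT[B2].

Answer: {c*c, d*d}

Derivation:
Fixpoint table:
  B0:   IN={}   OUT={c*c}
  B1:   IN={c*c}   OUT={c*c, d*d}
  B2:   IN={c*c, d*d}   OUT={c*c, d*d}
  B3:   IN={c*c}   OUT={c*c}
  B4:   IN={c*c}   OUT={c*c}
  B5:   IN={c*c}   OUT={c*c, c+d}
  B6:   IN={c*c}   OUT={a-c, c*c}

Merge at B2: IN[B2] = OUT[B1] = {c*c, d*d}
Applying B2's transfer function to that IN value gives OUT[B2] (row B2 above).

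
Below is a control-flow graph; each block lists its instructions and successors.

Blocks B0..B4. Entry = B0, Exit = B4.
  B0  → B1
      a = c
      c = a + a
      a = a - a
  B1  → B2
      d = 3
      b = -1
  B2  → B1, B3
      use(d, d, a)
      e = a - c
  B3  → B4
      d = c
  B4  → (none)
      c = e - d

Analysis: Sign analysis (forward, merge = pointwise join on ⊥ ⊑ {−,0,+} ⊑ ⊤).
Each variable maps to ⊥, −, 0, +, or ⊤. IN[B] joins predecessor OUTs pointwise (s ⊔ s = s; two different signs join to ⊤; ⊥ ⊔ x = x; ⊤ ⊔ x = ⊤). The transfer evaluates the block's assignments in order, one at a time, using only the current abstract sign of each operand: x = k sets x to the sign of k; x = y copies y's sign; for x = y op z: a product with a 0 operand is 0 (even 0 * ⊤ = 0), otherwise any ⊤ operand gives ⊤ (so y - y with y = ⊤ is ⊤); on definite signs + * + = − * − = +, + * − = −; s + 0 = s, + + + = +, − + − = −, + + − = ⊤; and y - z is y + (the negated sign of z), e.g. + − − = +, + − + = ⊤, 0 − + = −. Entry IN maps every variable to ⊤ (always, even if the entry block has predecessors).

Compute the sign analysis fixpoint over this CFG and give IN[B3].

Answer: {a: ⊤, b: -, c: ⊤, d: +, e: ⊤, f: ⊤}

Trace:
Fixpoint table:
  B0: | IN=(all ⊤) | OUT=(all ⊤)
  B1: | IN=(all ⊤) | OUT={b:-, d:+; rest ⊤}
  B2: | IN={b:-, d:+; rest ⊤} | OUT={b:-, d:+; rest ⊤}
  B3: | IN={b:-, d:+; rest ⊤} | OUT={b:-; rest ⊤}
  B4: | IN={b:-; rest ⊤} | OUT={b:-; rest ⊤}

Merge at B3: IN[B3] = OUT[B2] = {a: ⊤, b: -, c: ⊤, d: +, e: ⊤, f: ⊤}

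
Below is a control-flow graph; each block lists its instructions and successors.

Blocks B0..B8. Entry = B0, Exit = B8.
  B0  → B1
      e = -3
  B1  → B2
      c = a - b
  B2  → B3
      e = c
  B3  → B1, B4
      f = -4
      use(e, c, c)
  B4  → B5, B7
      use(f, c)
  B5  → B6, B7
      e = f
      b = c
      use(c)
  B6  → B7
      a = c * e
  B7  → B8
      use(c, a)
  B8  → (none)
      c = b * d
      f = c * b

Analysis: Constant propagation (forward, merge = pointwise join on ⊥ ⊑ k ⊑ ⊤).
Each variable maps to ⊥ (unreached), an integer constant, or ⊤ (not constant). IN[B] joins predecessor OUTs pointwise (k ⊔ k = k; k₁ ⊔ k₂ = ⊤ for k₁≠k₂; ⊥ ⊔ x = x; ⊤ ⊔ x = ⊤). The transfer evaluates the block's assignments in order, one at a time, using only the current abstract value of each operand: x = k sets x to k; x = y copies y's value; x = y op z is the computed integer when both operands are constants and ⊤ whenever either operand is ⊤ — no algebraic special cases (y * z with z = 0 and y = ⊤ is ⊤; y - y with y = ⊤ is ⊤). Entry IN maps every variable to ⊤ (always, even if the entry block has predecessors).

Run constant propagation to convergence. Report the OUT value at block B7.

Answer: {a: ⊤, b: ⊤, c: ⊤, d: ⊤, e: ⊤, f: -4}

Working:
Converged values:
  B0: | IN=(all ⊤) | OUT={e:-3; rest ⊤}
  B1: | IN=(all ⊤) | OUT=(all ⊤)
  B2: | IN=(all ⊤) | OUT=(all ⊤)
  B3: | IN=(all ⊤) | OUT={f:-4; rest ⊤}
  B4: | IN={f:-4; rest ⊤} | OUT={f:-4; rest ⊤}
  B5: | IN={f:-4; rest ⊤} | OUT={e:-4, f:-4; rest ⊤}
  B6: | IN={e:-4, f:-4; rest ⊤} | OUT={e:-4, f:-4; rest ⊤}
  B7: | IN={f:-4; rest ⊤} | OUT={f:-4; rest ⊤}
  B8: | IN={f:-4; rest ⊤} | OUT=(all ⊤)

Merge at B7: IN[B7] = OUT[B4] ⊔ OUT[B5] ⊔ OUT[B6] = {a: ⊤, b: ⊤, c: ⊤, d: ⊤, e: ⊤, f: -4}
Applying B7's transfer function to that IN value gives OUT[B7] (row B7 above).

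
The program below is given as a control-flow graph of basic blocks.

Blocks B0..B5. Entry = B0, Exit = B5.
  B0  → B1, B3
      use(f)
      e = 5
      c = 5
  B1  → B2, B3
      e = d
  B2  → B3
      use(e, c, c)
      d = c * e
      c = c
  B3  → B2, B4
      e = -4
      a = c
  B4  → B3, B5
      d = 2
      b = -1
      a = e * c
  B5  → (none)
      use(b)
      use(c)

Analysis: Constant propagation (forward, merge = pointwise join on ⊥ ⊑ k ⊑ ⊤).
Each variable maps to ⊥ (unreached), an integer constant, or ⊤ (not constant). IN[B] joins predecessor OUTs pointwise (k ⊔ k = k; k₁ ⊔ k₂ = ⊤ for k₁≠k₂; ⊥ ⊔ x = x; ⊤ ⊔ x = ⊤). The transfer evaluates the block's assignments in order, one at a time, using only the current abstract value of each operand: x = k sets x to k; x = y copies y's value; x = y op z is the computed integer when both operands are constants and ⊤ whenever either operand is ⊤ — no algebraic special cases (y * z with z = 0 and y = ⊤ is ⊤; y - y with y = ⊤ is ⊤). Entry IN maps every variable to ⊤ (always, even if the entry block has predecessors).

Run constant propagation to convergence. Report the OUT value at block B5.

Answer: {a: -20, b: -1, c: 5, d: 2, e: -4, f: ⊤}

Trace:
Per-block solution:
  B0: | IN=(all ⊤) | OUT={c:5, e:5; rest ⊤}
  B1: | IN={c:5, e:5; rest ⊤} | OUT={c:5; rest ⊤}
  B2: | IN={c:5; rest ⊤} | OUT={c:5; rest ⊤}
  B3: | IN={c:5; rest ⊤} | OUT={a:5, c:5, e:-4; rest ⊤}
  B4: | IN={a:5, c:5, e:-4; rest ⊤} | OUT={a:-20, b:-1, c:5, d:2, e:-4; rest ⊤}
  B5: | IN={a:-20, b:-1, c:5, d:2, e:-4; rest ⊤} | OUT={a:-20, b:-1, c:5, d:2, e:-4; rest ⊤}

Merge at B5: IN[B5] = OUT[B4] = {a: -20, b: -1, c: 5, d: 2, e: -4, f: ⊤}
Applying B5's transfer function to that IN value gives OUT[B5] (row B5 above).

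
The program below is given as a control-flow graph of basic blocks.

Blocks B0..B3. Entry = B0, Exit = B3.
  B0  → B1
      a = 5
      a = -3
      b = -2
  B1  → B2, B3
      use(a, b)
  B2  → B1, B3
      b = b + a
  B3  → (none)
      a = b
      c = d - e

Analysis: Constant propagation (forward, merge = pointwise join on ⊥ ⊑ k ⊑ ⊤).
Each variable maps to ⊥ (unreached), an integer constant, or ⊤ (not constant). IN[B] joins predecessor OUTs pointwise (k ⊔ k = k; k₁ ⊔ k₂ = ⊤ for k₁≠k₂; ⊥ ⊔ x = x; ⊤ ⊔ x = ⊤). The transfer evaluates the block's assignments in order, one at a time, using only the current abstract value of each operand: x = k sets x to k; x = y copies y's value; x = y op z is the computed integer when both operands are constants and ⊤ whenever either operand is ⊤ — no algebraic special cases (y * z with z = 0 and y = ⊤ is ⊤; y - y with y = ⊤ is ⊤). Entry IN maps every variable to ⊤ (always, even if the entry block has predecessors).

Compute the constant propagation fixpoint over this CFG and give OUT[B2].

Answer: {a: -3, b: ⊤, c: ⊤, d: ⊤, e: ⊤, f: ⊤}

Trace:
Fixpoint table:
  B0:   IN=(all ⊤)   OUT={a:-3, b:-2; rest ⊤}
  B1:   IN={a:-3; rest ⊤}   OUT={a:-3; rest ⊤}
  B2:   IN={a:-3; rest ⊤}   OUT={a:-3; rest ⊤}
  B3:   IN={a:-3; rest ⊤}   OUT=(all ⊤)

Merge at B2: IN[B2] = OUT[B1] = {a: -3, b: ⊤, c: ⊤, d: ⊤, e: ⊤, f: ⊤}
Applying B2's transfer function to that IN value gives OUT[B2] (row B2 above).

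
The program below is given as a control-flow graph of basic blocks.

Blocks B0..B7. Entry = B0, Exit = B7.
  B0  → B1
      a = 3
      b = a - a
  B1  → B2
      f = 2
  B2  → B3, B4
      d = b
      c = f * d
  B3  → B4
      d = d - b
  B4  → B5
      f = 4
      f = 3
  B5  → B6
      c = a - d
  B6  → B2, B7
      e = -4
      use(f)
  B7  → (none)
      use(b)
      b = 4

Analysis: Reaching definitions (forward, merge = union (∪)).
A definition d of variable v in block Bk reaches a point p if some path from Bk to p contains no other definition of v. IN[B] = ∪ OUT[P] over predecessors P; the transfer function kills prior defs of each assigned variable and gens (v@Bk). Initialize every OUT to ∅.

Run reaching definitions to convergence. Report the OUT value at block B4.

Answer: {a@B0, b@B0, c@B2, d@B2, d@B3, e@B6, f@B4}

Working:
Per-block solution:
  B0:  IN={}  OUT={a@B0, b@B0}
  B1:  IN={a@B0, b@B0}  OUT={a@B0, b@B0, f@B1}
  B2:  IN={a@B0, b@B0, c@B5, d@B2, d@B3, e@B6, f@B1, f@B4}  OUT={a@B0, b@B0, c@B2, d@B2, e@B6, f@B1, f@B4}
  B3:  IN={a@B0, b@B0, c@B2, d@B2, e@B6, f@B1, f@B4}  OUT={a@B0, b@B0, c@B2, d@B3, e@B6, f@B1, f@B4}
  B4:  IN={a@B0, b@B0, c@B2, d@B2, d@B3, e@B6, f@B1, f@B4}  OUT={a@B0, b@B0, c@B2, d@B2, d@B3, e@B6, f@B4}
  B5:  IN={a@B0, b@B0, c@B2, d@B2, d@B3, e@B6, f@B4}  OUT={a@B0, b@B0, c@B5, d@B2, d@B3, e@B6, f@B4}
  B6:  IN={a@B0, b@B0, c@B5, d@B2, d@B3, e@B6, f@B4}  OUT={a@B0, b@B0, c@B5, d@B2, d@B3, e@B6, f@B4}
  B7:  IN={a@B0, b@B0, c@B5, d@B2, d@B3, e@B6, f@B4}  OUT={a@B0, b@B7, c@B5, d@B2, d@B3, e@B6, f@B4}

Merge at B4: IN[B4] = OUT[B2] ⊔ OUT[B3] = {a@B0, b@B0, c@B2, d@B2, d@B3, e@B6, f@B1, f@B4}
Applying B4's transfer function to that IN value gives OUT[B4] (row B4 above).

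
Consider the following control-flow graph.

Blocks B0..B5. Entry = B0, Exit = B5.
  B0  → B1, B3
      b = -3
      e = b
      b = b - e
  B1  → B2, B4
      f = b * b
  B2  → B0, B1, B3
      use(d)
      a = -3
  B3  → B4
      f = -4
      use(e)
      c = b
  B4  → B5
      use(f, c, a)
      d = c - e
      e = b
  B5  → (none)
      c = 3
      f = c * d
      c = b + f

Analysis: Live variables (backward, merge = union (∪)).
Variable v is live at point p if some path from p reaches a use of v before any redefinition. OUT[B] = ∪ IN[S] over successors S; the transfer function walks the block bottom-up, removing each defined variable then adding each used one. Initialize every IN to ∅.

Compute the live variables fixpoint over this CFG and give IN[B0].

Answer: {a, c, d}

Derivation:
Fixpoint table:
  B0:  IN={a, c, d}  OUT={a, b, c, d, e}
  B1:  IN={a, b, c, d, e}  OUT={a, b, c, d, e, f}
  B2:  IN={b, c, d, e}  OUT={a, b, c, d, e}
  B3:  IN={a, b, e}  OUT={a, b, c, e, f}
  B4:  IN={a, b, c, e, f}  OUT={b, d}
  B5:  IN={b, d}  OUT={}

Merge at B0: OUT[B0] = IN[B1] ⊔ IN[B3] = {a, b, c, d, e}
Applying B0's transfer function to that OUT value gives IN[B0] (row B0 above).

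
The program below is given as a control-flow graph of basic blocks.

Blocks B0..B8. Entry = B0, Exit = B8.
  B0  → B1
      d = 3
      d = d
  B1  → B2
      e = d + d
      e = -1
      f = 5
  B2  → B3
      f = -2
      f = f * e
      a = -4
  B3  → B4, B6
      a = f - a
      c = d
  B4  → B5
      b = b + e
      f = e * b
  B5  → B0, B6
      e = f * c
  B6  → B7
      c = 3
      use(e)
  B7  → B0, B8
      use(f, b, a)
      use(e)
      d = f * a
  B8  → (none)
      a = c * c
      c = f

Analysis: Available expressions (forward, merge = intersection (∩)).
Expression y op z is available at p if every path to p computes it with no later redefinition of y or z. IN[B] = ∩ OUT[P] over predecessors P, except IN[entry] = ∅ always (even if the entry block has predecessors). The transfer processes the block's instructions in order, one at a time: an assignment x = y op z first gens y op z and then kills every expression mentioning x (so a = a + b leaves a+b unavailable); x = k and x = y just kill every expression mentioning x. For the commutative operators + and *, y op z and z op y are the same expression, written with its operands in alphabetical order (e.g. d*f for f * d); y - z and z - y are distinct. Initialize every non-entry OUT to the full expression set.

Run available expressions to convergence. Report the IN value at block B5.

Answer: {b*e, d+d}

Working:
Per-block solution:
  B0: | IN={} | OUT={}
  B1: | IN={} | OUT={d+d}
  B2: | IN={d+d} | OUT={d+d}
  B3: | IN={d+d} | OUT={d+d}
  B4: | IN={d+d} | OUT={b*e, d+d}
  B5: | IN={b*e, d+d} | OUT={c*f, d+d}
  B6: | IN={d+d} | OUT={d+d}
  B7: | IN={d+d} | OUT={a*f}
  B8: | IN={a*f} | OUT={}

Merge at B5: IN[B5] = OUT[B4] = {b*e, d+d}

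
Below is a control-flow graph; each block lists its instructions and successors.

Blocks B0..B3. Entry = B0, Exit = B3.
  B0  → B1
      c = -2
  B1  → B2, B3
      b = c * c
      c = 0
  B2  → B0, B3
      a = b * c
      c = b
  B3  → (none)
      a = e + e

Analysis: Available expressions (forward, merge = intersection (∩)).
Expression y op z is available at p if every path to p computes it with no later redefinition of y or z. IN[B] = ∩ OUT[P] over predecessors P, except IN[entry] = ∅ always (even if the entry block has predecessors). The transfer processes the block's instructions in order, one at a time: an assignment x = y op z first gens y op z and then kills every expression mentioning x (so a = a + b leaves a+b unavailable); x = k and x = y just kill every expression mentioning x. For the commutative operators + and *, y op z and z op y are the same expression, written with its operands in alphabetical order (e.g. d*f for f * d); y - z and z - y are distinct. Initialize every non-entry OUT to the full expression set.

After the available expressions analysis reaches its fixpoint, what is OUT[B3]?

Answer: {e+e}

Derivation:
Per-block solution:
  B0:   IN={}   OUT={}
  B1:   IN={}   OUT={}
  B2:   IN={}   OUT={}
  B3:   IN={}   OUT={e+e}

Merge at B3: IN[B3] = OUT[B1] ∩ OUT[B2] = {}
Applying B3's transfer function to that IN value gives OUT[B3] (row B3 above).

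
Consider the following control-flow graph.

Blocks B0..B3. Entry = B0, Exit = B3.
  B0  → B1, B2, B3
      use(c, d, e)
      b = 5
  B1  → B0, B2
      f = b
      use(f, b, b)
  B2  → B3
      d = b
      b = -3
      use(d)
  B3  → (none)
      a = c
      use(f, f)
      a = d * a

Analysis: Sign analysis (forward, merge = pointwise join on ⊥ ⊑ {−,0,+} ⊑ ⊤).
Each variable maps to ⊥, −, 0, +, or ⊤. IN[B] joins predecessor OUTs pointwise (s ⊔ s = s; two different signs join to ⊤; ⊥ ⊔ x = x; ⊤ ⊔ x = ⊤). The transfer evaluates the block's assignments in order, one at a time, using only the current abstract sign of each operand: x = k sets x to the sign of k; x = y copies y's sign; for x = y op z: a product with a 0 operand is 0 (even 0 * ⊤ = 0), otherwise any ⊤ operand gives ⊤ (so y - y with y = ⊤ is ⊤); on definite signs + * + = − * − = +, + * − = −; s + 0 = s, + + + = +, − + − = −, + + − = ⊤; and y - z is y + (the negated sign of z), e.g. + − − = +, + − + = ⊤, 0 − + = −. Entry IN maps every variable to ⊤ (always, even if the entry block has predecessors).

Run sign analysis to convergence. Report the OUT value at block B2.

Answer: {a: ⊤, b: -, c: ⊤, d: +, e: ⊤, f: ⊤}

Working:
Converged values:
  B0:  IN=(all ⊤)  OUT={b:+; rest ⊤}
  B1:  IN={b:+; rest ⊤}  OUT={b:+, f:+; rest ⊤}
  B2:  IN={b:+; rest ⊤}  OUT={b:-, d:+; rest ⊤}
  B3:  IN=(all ⊤)  OUT=(all ⊤)

Merge at B2: IN[B2] = OUT[B0] ⊔ OUT[B1] = {a: ⊤, b: +, c: ⊤, d: ⊤, e: ⊤, f: ⊤}
Applying B2's transfer function to that IN value gives OUT[B2] (row B2 above).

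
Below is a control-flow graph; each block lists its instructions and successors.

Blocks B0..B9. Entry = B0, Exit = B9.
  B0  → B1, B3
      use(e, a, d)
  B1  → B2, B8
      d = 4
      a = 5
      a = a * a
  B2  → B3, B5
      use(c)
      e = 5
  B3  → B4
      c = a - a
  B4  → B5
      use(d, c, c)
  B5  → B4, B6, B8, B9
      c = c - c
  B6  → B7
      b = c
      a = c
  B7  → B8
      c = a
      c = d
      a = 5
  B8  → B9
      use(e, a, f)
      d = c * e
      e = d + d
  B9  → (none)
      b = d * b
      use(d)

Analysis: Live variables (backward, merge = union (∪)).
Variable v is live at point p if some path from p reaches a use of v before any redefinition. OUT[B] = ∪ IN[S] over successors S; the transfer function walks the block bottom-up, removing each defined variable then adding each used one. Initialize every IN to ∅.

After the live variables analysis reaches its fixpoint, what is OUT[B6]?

Fixpoint table:
  B0:   IN={a, b, c, d, e, f}   OUT={a, b, c, d, e, f}
  B1:   IN={b, c, e, f}   OUT={a, b, c, d, e, f}
  B2:   IN={a, b, c, d, f}   OUT={a, b, c, d, e, f}
  B3:   IN={a, b, d, e, f}   OUT={a, b, c, d, e, f}
  B4:   IN={a, b, c, d, e, f}   OUT={a, b, c, d, e, f}
  B5:   IN={a, b, c, d, e, f}   OUT={a, b, c, d, e, f}
  B6:   IN={c, d, e, f}   OUT={a, b, d, e, f}
  B7:   IN={a, b, d, e, f}   OUT={a, b, c, e, f}
  B8:   IN={a, b, c, e, f}   OUT={b, d}
  B9:   IN={b, d}   OUT={}

Merge at B6: OUT[B6] = IN[B7] = {a, b, d, e, f}

Answer: {a, b, d, e, f}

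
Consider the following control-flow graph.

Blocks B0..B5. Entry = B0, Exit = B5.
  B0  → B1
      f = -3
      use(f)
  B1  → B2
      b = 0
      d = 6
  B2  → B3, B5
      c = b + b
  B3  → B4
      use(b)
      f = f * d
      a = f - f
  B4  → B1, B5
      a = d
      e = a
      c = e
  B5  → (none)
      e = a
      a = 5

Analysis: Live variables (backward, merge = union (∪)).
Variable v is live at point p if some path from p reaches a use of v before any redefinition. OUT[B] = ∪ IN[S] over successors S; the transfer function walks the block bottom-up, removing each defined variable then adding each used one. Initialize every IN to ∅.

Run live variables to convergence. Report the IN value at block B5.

Fixpoint table:
  B0:   IN={a}   OUT={a, f}
  B1:   IN={a, f}   OUT={a, b, d, f}
  B2:   IN={a, b, d, f}   OUT={a, b, d, f}
  B3:   IN={b, d, f}   OUT={d, f}
  B4:   IN={d, f}   OUT={a, f}
  B5:   IN={a}   OUT={}

B5 is the boundary node: OUT[B5] = {}
Applying B5's transfer function to that OUT value gives IN[B5] (row B5 above).

Answer: {a}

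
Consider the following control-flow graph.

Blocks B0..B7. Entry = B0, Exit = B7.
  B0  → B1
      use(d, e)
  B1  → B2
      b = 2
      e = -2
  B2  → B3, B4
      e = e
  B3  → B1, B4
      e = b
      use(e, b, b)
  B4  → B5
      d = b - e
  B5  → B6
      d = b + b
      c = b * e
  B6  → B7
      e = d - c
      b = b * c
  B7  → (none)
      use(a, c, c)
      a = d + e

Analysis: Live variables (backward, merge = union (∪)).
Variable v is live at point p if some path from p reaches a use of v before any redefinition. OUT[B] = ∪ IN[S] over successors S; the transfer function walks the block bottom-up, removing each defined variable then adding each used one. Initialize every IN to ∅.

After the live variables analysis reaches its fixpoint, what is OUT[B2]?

Answer: {a, b, e}

Trace:
Converged values:
  B0:  IN={a, d, e}  OUT={a}
  B1:  IN={a}  OUT={a, b, e}
  B2:  IN={a, b, e}  OUT={a, b, e}
  B3:  IN={a, b}  OUT={a, b, e}
  B4:  IN={a, b, e}  OUT={a, b, e}
  B5:  IN={a, b, e}  OUT={a, b, c, d}
  B6:  IN={a, b, c, d}  OUT={a, c, d, e}
  B7:  IN={a, c, d, e}  OUT={}

Merge at B2: OUT[B2] = IN[B3] ⊔ IN[B4] = {a, b, e}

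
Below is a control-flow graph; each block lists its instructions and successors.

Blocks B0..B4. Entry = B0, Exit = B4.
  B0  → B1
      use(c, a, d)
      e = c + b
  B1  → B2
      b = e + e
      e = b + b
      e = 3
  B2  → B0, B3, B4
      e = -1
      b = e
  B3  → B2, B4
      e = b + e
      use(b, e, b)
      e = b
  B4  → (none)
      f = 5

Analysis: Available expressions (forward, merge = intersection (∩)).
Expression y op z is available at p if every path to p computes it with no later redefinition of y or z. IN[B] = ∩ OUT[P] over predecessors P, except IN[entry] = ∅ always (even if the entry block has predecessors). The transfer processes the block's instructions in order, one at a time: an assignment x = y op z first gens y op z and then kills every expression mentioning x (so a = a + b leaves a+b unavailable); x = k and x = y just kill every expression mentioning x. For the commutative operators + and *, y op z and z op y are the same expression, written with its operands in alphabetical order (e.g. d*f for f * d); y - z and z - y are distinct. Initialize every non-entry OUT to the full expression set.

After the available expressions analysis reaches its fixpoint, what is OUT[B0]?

Per-block solution:
  B0:  IN={}  OUT={b+c}
  B1:  IN={b+c}  OUT={b+b}
  B2:  IN={}  OUT={}
  B3:  IN={}  OUT={}
  B4:  IN={}  OUT={}

Merge at B0 (entry node, so the boundary value {} is joined with the incoming edge(s)): IN[B0] = {} ∩ OUT[B2] = {}
Applying B0's transfer function to that IN value gives OUT[B0] (row B0 above).

Answer: {b+c}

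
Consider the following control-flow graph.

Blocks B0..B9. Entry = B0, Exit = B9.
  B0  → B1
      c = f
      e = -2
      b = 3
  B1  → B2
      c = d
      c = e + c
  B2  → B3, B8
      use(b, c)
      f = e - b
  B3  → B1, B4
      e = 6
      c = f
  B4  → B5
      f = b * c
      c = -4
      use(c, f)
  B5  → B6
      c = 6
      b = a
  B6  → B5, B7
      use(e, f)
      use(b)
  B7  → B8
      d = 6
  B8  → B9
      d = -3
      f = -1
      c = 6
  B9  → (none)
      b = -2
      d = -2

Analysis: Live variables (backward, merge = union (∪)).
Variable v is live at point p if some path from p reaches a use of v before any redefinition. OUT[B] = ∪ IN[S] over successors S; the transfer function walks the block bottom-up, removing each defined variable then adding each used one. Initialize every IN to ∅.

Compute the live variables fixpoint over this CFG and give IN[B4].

Fixpoint table:
  B0:   IN={a, d, f}   OUT={a, b, d, e}
  B1:   IN={a, b, d, e}   OUT={a, b, c, d, e}
  B2:   IN={a, b, c, d, e}   OUT={a, b, d, f}
  B3:   IN={a, b, d, f}   OUT={a, b, c, d, e}
  B4:   IN={a, b, c, e}   OUT={a, e, f}
  B5:   IN={a, e, f}   OUT={a, b, e, f}
  B6:   IN={a, b, e, f}   OUT={a, e, f}
  B7:   IN={}   OUT={}
  B8:   IN={}   OUT={}
  B9:   IN={}   OUT={}

Merge at B4: OUT[B4] = IN[B5] = {a, e, f}
Applying B4's transfer function to that OUT value gives IN[B4] (row B4 above).

Answer: {a, b, c, e}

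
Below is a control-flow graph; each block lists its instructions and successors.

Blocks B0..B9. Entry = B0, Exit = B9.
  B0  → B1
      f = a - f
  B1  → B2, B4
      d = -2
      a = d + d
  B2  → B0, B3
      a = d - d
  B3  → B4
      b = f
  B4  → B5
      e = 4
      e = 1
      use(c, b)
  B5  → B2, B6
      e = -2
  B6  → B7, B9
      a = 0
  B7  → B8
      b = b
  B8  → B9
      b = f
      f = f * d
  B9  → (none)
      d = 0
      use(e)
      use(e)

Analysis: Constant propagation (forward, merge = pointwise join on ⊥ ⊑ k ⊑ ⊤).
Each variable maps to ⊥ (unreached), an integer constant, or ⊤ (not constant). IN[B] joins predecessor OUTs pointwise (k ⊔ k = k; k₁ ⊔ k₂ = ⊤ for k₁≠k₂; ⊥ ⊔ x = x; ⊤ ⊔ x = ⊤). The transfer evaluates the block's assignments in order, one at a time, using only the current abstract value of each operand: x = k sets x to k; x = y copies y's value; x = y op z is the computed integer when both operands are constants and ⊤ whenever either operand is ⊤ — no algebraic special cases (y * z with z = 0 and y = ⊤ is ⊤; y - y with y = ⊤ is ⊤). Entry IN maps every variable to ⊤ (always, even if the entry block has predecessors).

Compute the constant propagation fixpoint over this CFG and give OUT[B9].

Answer: {a: 0, b: ⊤, c: ⊤, d: 0, e: -2, f: ⊤}

Working:
Converged values:
  B0: | IN=(all ⊤) | OUT=(all ⊤)
  B1: | IN=(all ⊤) | OUT={a:-4, d:-2; rest ⊤}
  B2: | IN={d:-2; rest ⊤} | OUT={a:0, d:-2; rest ⊤}
  B3: | IN={a:0, d:-2; rest ⊤} | OUT={a:0, d:-2; rest ⊤}
  B4: | IN={d:-2; rest ⊤} | OUT={d:-2, e:1; rest ⊤}
  B5: | IN={d:-2, e:1; rest ⊤} | OUT={d:-2, e:-2; rest ⊤}
  B6: | IN={d:-2, e:-2; rest ⊤} | OUT={a:0, d:-2, e:-2; rest ⊤}
  B7: | IN={a:0, d:-2, e:-2; rest ⊤} | OUT={a:0, d:-2, e:-2; rest ⊤}
  B8: | IN={a:0, d:-2, e:-2; rest ⊤} | OUT={a:0, d:-2, e:-2; rest ⊤}
  B9: | IN={a:0, d:-2, e:-2; rest ⊤} | OUT={a:0, d:0, e:-2; rest ⊤}

Merge at B9: IN[B9] = OUT[B6] ⊔ OUT[B8] = {a: 0, b: ⊤, c: ⊤, d: -2, e: -2, f: ⊤}
Applying B9's transfer function to that IN value gives OUT[B9] (row B9 above).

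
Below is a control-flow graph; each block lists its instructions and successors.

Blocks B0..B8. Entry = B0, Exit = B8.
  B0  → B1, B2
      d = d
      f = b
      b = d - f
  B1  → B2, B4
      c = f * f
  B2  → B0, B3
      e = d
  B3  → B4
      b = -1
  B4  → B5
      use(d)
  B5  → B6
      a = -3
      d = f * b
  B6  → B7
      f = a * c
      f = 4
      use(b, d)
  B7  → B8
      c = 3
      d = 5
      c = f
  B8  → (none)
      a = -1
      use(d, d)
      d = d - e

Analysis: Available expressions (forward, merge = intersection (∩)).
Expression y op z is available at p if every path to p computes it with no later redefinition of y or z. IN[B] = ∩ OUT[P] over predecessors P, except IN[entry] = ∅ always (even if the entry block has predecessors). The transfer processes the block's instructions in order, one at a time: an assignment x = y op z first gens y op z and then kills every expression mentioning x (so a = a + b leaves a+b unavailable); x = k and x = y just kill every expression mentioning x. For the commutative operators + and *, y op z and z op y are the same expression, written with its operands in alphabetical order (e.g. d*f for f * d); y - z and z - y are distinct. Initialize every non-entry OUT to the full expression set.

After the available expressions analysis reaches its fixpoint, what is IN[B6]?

Answer: {b*f}

Trace:
Converged values:
  B0: | IN={} | OUT={d-f}
  B1: | IN={d-f} | OUT={d-f, f*f}
  B2: | IN={d-f} | OUT={d-f}
  B3: | IN={d-f} | OUT={d-f}
  B4: | IN={d-f} | OUT={d-f}
  B5: | IN={d-f} | OUT={b*f}
  B6: | IN={b*f} | OUT={a*c}
  B7: | IN={a*c} | OUT={}
  B8: | IN={} | OUT={}

Merge at B6: IN[B6] = OUT[B5] = {b*f}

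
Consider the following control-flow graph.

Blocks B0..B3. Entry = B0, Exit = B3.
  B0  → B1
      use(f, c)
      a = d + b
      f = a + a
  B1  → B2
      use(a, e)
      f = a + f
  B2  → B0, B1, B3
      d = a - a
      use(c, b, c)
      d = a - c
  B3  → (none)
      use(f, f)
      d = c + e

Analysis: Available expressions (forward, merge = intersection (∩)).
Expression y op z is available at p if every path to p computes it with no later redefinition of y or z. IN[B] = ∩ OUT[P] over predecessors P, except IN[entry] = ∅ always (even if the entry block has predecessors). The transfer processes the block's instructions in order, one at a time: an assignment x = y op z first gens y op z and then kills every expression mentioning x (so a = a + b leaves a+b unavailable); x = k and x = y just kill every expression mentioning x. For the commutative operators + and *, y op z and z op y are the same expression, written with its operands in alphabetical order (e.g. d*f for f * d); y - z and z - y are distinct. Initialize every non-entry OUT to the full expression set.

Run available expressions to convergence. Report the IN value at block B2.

Converged values:
  B0: | IN={} | OUT={a+a, b+d}
  B1: | IN={a+a} | OUT={a+a}
  B2: | IN={a+a} | OUT={a+a, a-a, a-c}
  B3: | IN={a+a, a-a, a-c} | OUT={a+a, a-a, a-c, c+e}

Merge at B2: IN[B2] = OUT[B1] = {a+a}

Answer: {a+a}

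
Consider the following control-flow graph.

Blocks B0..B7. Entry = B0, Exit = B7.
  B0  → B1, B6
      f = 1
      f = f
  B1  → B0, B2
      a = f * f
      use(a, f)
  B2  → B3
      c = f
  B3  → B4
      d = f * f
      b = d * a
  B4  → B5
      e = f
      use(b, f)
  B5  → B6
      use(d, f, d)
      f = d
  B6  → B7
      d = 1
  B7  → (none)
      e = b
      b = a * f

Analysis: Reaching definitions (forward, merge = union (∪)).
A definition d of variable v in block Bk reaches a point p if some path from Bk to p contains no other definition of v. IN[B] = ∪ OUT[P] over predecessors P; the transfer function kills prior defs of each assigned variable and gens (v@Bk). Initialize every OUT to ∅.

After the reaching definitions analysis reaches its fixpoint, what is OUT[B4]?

Per-block solution:
  B0:  IN={a@B1, f@B0}  OUT={a@B1, f@B0}
  B1:  IN={a@B1, f@B0}  OUT={a@B1, f@B0}
  B2:  IN={a@B1, f@B0}  OUT={a@B1, c@B2, f@B0}
  B3:  IN={a@B1, c@B2, f@B0}  OUT={a@B1, b@B3, c@B2, d@B3, f@B0}
  B4:  IN={a@B1, b@B3, c@B2, d@B3, f@B0}  OUT={a@B1, b@B3, c@B2, d@B3, e@B4, f@B0}
  B5:  IN={a@B1, b@B3, c@B2, d@B3, e@B4, f@B0}  OUT={a@B1, b@B3, c@B2, d@B3, e@B4, f@B5}
  B6:  IN={a@B1, b@B3, c@B2, d@B3, e@B4, f@B0, f@B5}  OUT={a@B1, b@B3, c@B2, d@B6, e@B4, f@B0, f@B5}
  B7:  IN={a@B1, b@B3, c@B2, d@B6, e@B4, f@B0, f@B5}  OUT={a@B1, b@B7, c@B2, d@B6, e@B7, f@B0, f@B5}

Merge at B4: IN[B4] = OUT[B3] = {a@B1, b@B3, c@B2, d@B3, f@B0}
Applying B4's transfer function to that IN value gives OUT[B4] (row B4 above).

Answer: {a@B1, b@B3, c@B2, d@B3, e@B4, f@B0}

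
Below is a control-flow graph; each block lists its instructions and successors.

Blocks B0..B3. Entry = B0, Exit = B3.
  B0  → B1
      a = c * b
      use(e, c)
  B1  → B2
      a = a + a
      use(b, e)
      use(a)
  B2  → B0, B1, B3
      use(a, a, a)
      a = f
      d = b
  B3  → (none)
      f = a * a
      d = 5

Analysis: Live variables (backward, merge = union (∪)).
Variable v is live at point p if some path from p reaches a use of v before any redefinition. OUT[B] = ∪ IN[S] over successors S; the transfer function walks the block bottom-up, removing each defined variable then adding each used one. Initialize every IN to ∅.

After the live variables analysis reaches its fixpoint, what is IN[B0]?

Answer: {b, c, e, f}

Trace:
Fixpoint table:
  B0:  IN={b, c, e, f}  OUT={a, b, c, e, f}
  B1:  IN={a, b, c, e, f}  OUT={a, b, c, e, f}
  B2:  IN={a, b, c, e, f}  OUT={a, b, c, e, f}
  B3:  IN={a}  OUT={}

Merge at B0: OUT[B0] = IN[B1] = {a, b, c, e, f}
Applying B0's transfer function to that OUT value gives IN[B0] (row B0 above).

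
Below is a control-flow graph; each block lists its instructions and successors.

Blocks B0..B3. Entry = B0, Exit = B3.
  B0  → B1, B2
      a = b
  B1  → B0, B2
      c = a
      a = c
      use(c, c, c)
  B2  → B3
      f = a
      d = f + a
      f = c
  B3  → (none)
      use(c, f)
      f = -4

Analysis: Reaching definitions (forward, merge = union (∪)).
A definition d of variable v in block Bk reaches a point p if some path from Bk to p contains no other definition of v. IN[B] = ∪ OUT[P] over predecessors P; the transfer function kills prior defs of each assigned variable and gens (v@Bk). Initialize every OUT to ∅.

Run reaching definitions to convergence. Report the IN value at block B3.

Per-block solution:
  B0:  IN={a@B1, c@B1}  OUT={a@B0, c@B1}
  B1:  IN={a@B0, c@B1}  OUT={a@B1, c@B1}
  B2:  IN={a@B0, a@B1, c@B1}  OUT={a@B0, a@B1, c@B1, d@B2, f@B2}
  B3:  IN={a@B0, a@B1, c@B1, d@B2, f@B2}  OUT={a@B0, a@B1, c@B1, d@B2, f@B3}

Merge at B3: IN[B3] = OUT[B2] = {a@B0, a@B1, c@B1, d@B2, f@B2}

Answer: {a@B0, a@B1, c@B1, d@B2, f@B2}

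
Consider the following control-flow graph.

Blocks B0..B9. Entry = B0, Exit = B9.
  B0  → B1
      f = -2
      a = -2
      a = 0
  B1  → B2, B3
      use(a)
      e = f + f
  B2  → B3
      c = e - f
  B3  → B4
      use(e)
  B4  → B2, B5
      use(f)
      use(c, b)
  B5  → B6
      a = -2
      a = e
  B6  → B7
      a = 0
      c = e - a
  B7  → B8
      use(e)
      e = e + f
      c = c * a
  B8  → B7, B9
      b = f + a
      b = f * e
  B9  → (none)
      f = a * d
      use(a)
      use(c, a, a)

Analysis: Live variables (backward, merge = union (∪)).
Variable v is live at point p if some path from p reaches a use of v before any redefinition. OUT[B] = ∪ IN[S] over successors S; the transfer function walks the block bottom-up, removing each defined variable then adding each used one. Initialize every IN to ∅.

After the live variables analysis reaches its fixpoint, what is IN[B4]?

Per-block solution:
  B0: | IN={b, c, d} | OUT={a, b, c, d, f}
  B1: | IN={a, b, c, d, f} | OUT={b, c, d, e, f}
  B2: | IN={b, d, e, f} | OUT={b, c, d, e, f}
  B3: | IN={b, c, d, e, f} | OUT={b, c, d, e, f}
  B4: | IN={b, c, d, e, f} | OUT={b, d, e, f}
  B5: | IN={d, e, f} | OUT={d, e, f}
  B6: | IN={d, e, f} | OUT={a, c, d, e, f}
  B7: | IN={a, c, d, e, f} | OUT={a, c, d, e, f}
  B8: | IN={a, c, d, e, f} | OUT={a, c, d, e, f}
  B9: | IN={a, c, d} | OUT={}

Merge at B4: OUT[B4] = IN[B2] ⊔ IN[B5] = {b, d, e, f}
Applying B4's transfer function to that OUT value gives IN[B4] (row B4 above).

Answer: {b, c, d, e, f}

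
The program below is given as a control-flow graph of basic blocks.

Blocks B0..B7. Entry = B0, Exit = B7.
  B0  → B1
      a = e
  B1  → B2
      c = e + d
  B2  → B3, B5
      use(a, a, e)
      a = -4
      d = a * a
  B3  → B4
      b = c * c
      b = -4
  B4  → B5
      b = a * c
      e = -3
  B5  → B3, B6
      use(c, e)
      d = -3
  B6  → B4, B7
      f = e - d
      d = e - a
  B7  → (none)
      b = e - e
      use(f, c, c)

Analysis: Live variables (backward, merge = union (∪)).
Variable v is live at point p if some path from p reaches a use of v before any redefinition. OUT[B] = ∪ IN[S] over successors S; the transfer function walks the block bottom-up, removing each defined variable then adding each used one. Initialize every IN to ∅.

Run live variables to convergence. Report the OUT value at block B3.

Answer: {a, c}

Derivation:
Fixpoint table:
  B0:   IN={d, e}   OUT={a, d, e}
  B1:   IN={a, d, e}   OUT={a, c, e}
  B2:   IN={a, c, e}   OUT={a, c, e}
  B3:   IN={a, c}   OUT={a, c}
  B4:   IN={a, c}   OUT={a, c, e}
  B5:   IN={a, c, e}   OUT={a, c, d, e}
  B6:   IN={a, c, d, e}   OUT={a, c, e, f}
  B7:   IN={c, e, f}   OUT={}

Merge at B3: OUT[B3] = IN[B4] = {a, c}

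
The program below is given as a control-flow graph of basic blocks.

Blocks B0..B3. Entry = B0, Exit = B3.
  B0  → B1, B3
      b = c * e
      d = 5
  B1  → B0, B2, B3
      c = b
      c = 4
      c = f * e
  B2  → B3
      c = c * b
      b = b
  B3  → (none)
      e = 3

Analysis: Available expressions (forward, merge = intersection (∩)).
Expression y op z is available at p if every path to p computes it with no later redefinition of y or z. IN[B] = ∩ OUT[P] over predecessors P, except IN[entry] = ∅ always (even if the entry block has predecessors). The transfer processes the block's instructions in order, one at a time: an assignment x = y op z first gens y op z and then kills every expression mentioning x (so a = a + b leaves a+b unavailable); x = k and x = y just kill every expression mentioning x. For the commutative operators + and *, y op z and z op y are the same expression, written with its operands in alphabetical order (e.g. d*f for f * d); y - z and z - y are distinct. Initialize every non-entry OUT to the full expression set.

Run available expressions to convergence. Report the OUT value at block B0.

Answer: {c*e}

Trace:
Converged values:
  B0:   IN={}   OUT={c*e}
  B1:   IN={c*e}   OUT={e*f}
  B2:   IN={e*f}   OUT={e*f}
  B3:   IN={}   OUT={}

Merge at B0 (entry node, so the boundary value {} is joined with the incoming edge(s)): IN[B0] = {} ∩ OUT[B1] = {}
Applying B0's transfer function to that IN value gives OUT[B0] (row B0 above).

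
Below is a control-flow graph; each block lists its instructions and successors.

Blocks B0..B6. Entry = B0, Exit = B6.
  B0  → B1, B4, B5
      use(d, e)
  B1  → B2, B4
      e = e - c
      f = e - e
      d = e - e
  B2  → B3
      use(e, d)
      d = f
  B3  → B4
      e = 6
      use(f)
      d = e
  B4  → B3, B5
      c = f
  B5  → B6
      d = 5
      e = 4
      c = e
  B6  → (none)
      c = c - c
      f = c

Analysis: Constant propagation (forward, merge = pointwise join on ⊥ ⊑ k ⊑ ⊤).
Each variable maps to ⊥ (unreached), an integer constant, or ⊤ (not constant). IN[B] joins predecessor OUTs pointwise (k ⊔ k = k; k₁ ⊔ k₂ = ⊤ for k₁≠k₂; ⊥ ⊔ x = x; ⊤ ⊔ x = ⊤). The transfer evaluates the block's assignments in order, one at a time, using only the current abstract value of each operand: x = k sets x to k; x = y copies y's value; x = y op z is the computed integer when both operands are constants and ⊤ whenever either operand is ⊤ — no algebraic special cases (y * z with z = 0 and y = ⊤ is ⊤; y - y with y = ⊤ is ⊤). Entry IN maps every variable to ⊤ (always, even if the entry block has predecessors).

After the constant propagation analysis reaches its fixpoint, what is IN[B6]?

Answer: {a: ⊤, b: ⊤, c: 4, d: 5, e: 4, f: ⊤}

Working:
Converged values:
  B0: | IN=(all ⊤) | OUT=(all ⊤)
  B1: | IN=(all ⊤) | OUT=(all ⊤)
  B2: | IN=(all ⊤) | OUT=(all ⊤)
  B3: | IN=(all ⊤) | OUT={d:6, e:6; rest ⊤}
  B4: | IN=(all ⊤) | OUT=(all ⊤)
  B5: | IN=(all ⊤) | OUT={c:4, d:5, e:4; rest ⊤}
  B6: | IN={c:4, d:5, e:4; rest ⊤} | OUT={c:0, d:5, e:4, f:0; rest ⊤}

Merge at B6: IN[B6] = OUT[B5] = {a: ⊤, b: ⊤, c: 4, d: 5, e: 4, f: ⊤}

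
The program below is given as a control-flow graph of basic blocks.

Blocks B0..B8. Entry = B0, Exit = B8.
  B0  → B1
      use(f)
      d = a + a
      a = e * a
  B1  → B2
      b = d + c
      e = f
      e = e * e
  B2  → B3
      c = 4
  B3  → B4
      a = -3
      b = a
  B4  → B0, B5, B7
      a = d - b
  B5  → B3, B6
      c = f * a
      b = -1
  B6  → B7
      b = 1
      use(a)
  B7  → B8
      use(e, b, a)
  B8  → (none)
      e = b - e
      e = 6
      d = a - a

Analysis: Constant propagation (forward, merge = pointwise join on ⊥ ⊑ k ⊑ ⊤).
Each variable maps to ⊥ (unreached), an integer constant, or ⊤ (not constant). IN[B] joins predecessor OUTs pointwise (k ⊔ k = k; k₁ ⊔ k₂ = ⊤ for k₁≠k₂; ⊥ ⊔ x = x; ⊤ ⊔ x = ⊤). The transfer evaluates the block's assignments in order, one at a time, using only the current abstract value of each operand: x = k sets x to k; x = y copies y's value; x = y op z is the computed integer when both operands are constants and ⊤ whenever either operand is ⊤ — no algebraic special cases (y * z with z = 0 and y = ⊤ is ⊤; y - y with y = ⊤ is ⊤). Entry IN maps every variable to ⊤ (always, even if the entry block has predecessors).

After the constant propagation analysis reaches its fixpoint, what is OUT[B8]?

Answer: {a: ⊤, b: ⊤, c: ⊤, d: ⊤, e: 6, f: ⊤}

Derivation:
Fixpoint table:
  B0:  IN=(all ⊤)  OUT=(all ⊤)
  B1:  IN=(all ⊤)  OUT=(all ⊤)
  B2:  IN=(all ⊤)  OUT={c:4; rest ⊤}
  B3:  IN=(all ⊤)  OUT={a:-3, b:-3; rest ⊤}
  B4:  IN={a:-3, b:-3; rest ⊤}  OUT={b:-3; rest ⊤}
  B5:  IN={b:-3; rest ⊤}  OUT={b:-1; rest ⊤}
  B6:  IN={b:-1; rest ⊤}  OUT={b:1; rest ⊤}
  B7:  IN=(all ⊤)  OUT=(all ⊤)
  B8:  IN=(all ⊤)  OUT={e:6; rest ⊤}

Merge at B8: IN[B8] = OUT[B7] = {a: ⊤, b: ⊤, c: ⊤, d: ⊤, e: ⊤, f: ⊤}
Applying B8's transfer function to that IN value gives OUT[B8] (row B8 above).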